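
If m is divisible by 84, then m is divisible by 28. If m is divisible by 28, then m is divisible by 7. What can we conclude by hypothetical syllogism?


Hypothetical syllogism: P → Q, Q → R ⊢ P → R
Premise 1: m is divisible by 84 → m is divisible by 28
Premise 2: m is divisible by 28 → m is divisible by 7
Chain the implications: the middle term (m is divisible by 28) links the two.
Conclusion: If m is divisible by 84, then m is divisible by 7.

If m is divisible by 84, then m is divisible by 7.


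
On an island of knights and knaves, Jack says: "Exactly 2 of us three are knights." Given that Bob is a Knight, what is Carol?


Jack claims exactly 2 knights among Jack, Bob, Carol.
Given: Bob is a Knight.

Case 1: Jack is a Knight (tells truth)
  Then exactly 2 of the three are knights.
  Counting Jack, Bob: 2 knight(s) so far. Need 0 more → Carol = Knave.
Case 2: Jack is a Knave (lies)
  Then the count is NOT 2.
  If Carol = Knight, count = 2 = 2 → claim would be true, contradicts lie.
  If Carol = Knave, count = 1 ≠ 2 → lie confirmed ✓

Carol is a Knave.

Knave


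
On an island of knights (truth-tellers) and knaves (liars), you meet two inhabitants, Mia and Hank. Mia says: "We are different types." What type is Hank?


Mia says: "We are different types."
Case 1: Mia is a Knight (truth-teller)
  Statement is true → they ARE different → Hank is a Knave
Case 2: Mia is a Knave (liar)
  Statement is false → they are NOT different → Hank is a Knave
In both cases, Hank is a Knave.

Knave


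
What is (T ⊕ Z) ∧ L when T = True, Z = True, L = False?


T = True, Z = True, L = False
Step 1: T ⊕ Z = True XOR True = False
Step 2: False ∧ L = False AND False = False
XOR true when exactly one of T,Z is true; then AND with L.

False


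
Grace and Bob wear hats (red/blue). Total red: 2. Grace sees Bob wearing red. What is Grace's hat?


Total red = 2, Bob = red
Red accounted for: 1
Remaining for Grace: 1
Grace's hat is red.

red


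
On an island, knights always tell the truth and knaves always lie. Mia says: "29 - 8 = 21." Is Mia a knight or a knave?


Statement: "29 - 8 = 21."
Actual: 29 - 8 = 21
Claimed: 21
Statement is TRUE → Mia tells the truth → Knight

Knight


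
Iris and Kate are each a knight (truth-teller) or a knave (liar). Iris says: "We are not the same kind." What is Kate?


Iris says: "We are not the same kind."
Case 1: Iris is a Knight (truth-teller)
  Statement is true → they ARE different → Kate is a Knave
Case 2: Iris is a Knave (liar)
  Statement is false → they are NOT different → Kate is a Knave
In both cases, Kate is a Knave.

Knave


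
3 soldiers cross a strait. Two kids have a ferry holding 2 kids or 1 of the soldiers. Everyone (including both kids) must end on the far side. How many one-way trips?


Per crossing of one of the soldiers: kids→, one←, one of the soldiers→, one← = 4 trips
3 × 4 = 12, + 1 final kids→ = 13
Minimum trips = 13

13


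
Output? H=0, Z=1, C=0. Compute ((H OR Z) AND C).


H OR Z = 0|1 = 1
1 AND 0 = 0

0


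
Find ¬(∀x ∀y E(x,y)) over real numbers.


Original: ∀x ∀y E(x,y)
Rule: ¬∀→∃, ¬∃→∀, negate predicate.
Negation: ∃x ∃y ¬E(x,y)

∃x ∃y ¬E(x,y)


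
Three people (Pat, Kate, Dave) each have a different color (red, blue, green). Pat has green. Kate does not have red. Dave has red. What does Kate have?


From clues:
  Dave → red
  Pat → green
By elimination, Kate gets the remaining.

blue


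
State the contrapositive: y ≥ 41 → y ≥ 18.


Original: If y ≥ 41, then y ≥ 18
Contrapositive: If ¬Q, then ¬P
Negate Q: not (y ≥ 18)
Negate P: not (y ≥ 41)

If not (y ≥ 18), then not (y ≥ 41).


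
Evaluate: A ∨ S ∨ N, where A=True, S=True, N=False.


A = True, S = True, N = False
Expression: A ∨ S ∨ N
Step 1: A ∨ S = True OR True = True
Step 2: (True) ∨ N = True OR False = True

True


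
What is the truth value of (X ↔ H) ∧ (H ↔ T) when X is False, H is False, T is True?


X = False, H = False, T = True
Step 1: X ↔ H is true when X and H have the same value. Result: True
Step 2: H ↔ T is true when H and T have the same value. Result: False
Step 3: True ∧ False = False

False


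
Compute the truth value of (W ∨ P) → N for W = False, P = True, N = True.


W = False, P = True, N = True
Step 1: W ∨ P = False OR True = True
Step 2: (True) → N: false only when antecedent=True and N=False.
Result: True

True


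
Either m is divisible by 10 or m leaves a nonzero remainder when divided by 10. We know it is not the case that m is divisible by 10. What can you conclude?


Disjunctive syllogism: P ∨ Q, ¬P ⊢ Q
Disjunction: m is divisible by 10 ∨ m leaves a nonzero remainder when divided by 10
We know it is not the case that m is divisible by 10.
By disjunctive syllogism, the other disjunct must be true.

m leaves a nonzero remainder when divided by 10


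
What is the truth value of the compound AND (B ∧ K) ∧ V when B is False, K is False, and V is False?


B = False, K = False, V = False
Step 1: B ∧ K = False AND False = False
Step 2: False ∧ V = False AND False = False
AND is true only when ALL operands are true.

False


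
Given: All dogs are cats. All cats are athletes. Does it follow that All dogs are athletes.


Premise 1: All dogs are cats.
Premise 2: All cats are athletes.
Conclusion: All dogs are athletes.
Barbara syllogism (AAA-1): All A are B, All B are C → All A are C.
Middle term (cats) distributed in premise 2.

Valid


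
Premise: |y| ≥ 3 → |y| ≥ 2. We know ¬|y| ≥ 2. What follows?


Modus tollens: P → Q, ¬Q ⊢ ¬P
P: |y| ≥ 3
Q: |y| ≥ 2
We have P → Q and Q is false.
By modus tollens, P must be false.

It is not the case that |y| ≥ 3


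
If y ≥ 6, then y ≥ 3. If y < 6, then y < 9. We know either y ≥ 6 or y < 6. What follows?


Constructive dilemma: (P → Q) ∧ (R → S), P ∨ R ⊢ Q ∨ S
Premise 1: y ≥ 6 → y ≥ 3
Premise 2: y < 6 → y < 9
Premise 3: y ≥ 6 ∨ y < 6
Case 1: Assuming y ≥ 6, then by Premise 1, y ≥ 3.
Case 2: Assuming y < 6, then by Premise 2, y < 9.
Since one of y ≥ 6 or y < 6 must hold, we get y ≥ 3 or y < 9.

y ≥ 3 or y < 9.


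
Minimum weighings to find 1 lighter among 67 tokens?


Each weighing has 3 outcomes (left heavy / balance / right heavy), so k weighings distinguish at most 3^k cases; splitting into three near-equal groups achieves this.
Need 3^k ≥ 67: 3^3 = 27 < 67 ≤ 3^4 = 81
k = ⌈log₃(67)⌉ = 4

4


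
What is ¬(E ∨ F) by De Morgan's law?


De Morgan's law: ¬(P ∨ Q) ≡ ¬P ∧ ¬Q
¬(E ∨ F) = ¬E ∧ ¬F

¬E ∧ ¬F


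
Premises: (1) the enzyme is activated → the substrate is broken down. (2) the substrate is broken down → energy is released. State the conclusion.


Hypothetical syllogism: P → Q, Q → R ⊢ P → R
Premise 1: the enzyme is activated → the substrate is broken down
Premise 2: the substrate is broken down → energy is released
Chain the implications: the middle term (the substrate is broken down) links the two.
Conclusion: If the enzyme is activated, then energy is released.

If the enzyme is activated, then energy is released.


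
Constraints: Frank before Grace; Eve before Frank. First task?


Constraints: Frank before Grace; Eve before Frank
The first task can have nothing scheduled before it, so it must never appear on the right of a 'before'.
Tasks appearing after some 'before': Grace, Frank.
The only task not in that list is Eve → it is first.

Eve


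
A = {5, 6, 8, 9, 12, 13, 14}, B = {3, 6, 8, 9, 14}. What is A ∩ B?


A = {5, 6, 8, 9, 12, 13, 14}
B = {3, 6, 8, 9, 14}
Operation: intersection
Elements in both: 6, 8, 9, 14

{6, 8, 9, 14}


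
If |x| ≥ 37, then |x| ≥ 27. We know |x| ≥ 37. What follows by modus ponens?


Modus ponens: P → Q, P ⊢ Q
P: |x| ≥ 37
Q: |x| ≥ 27
We have P → Q and P is true.
By modus ponens, Q must be true.

|x| ≥ 27


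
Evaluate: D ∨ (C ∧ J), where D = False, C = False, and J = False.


D = False, C = False, J = False
Step 1: C ∧ J = False AND False = False
Step 2: D ∨ False = False OR False = False
AND evaluated first (higher precedence); then OR applied.

False


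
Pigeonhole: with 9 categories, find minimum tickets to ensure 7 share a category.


Pigeonhole: to guarantee k in one of n categories, need (k-1)×n + 1.
k = 7, n = 9
Minimum = (7-1) × 9 + 1 = 6 × 9 + 1

55


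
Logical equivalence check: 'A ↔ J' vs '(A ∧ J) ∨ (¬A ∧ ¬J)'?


Expression 1: A ↔ J
Expression 2: (A ∧ J) ∨ (¬A ∧ ¬J)
Truth table (A J | Expr1 Expr2):
  T T |   T     T
  T F |   F     F
  F T |   F     F
  F F |   T     T
All 4 rows agree, so the expressions are logically equivalent.

Yes


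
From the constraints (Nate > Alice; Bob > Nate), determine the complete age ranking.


Constraints: Nate > Alice; Bob > Nate
Method: at each step, the next-highest is the one remaining person who never appears on the smaller side of a constraint between remaining people.
  Step 1: remaining {Bob, Nate, Alice}; on the smaller side: {Nate, Alice} → Bob is next (Bob > Nate).
  Step 2: remaining {Nate, Alice}; on the smaller side: {Alice} → Nate is next (Nate > Alice).
  Step 3: only Alice remains → lowest.
Final ranking (highest to lowest):

Bob > Nate > Alice


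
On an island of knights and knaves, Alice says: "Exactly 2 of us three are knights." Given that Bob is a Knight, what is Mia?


Alice claims exactly 2 knights among Alice, Bob, Mia.
Given: Bob is a Knight.

Case 1: Alice is a Knight (tells truth)
  Then exactly 2 of the three are knights.
  Counting Alice, Bob: 2 knight(s) so far. Need 0 more → Mia = Knave.
Case 2: Alice is a Knave (lies)
  Then the count is NOT 2.
  If Mia = Knight, count = 2 = 2 → claim would be true, contradicts lie.
  If Mia = Knave, count = 1 ≠ 2 → lie confirmed ✓

Mia is a Knave.

Knave


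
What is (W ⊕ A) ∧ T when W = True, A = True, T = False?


W = True, A = True, T = False
Step 1: W ⊕ A = True XOR True = False
Step 2: False ∧ T = False AND False = False
XOR true when exactly one of W,A is true; then AND with T.

False


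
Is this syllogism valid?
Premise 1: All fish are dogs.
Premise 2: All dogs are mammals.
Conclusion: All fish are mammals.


Premise 1: All fish are dogs.
Premise 2: All dogs are mammals.
Conclusion: All fish are mammals.
Barbara syllogism (AAA-1): All A are B, All B are C → All A are C.
Middle term (dogs) distributed in premise 2.

Valid


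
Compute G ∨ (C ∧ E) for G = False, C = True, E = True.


G = False, C = True, E = True
Step 1: C ∧ E = True AND True = True
Step 2: G ∨ True = False OR True = True
AND evaluated first (higher precedence); then OR applied.

True


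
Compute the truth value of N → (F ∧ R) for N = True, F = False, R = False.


N = True, F = False, R = False
Step 1: F ∧ R = False AND False = False
Step 2: N → (False): false only when N=True and consequent=False.
Result: False

False


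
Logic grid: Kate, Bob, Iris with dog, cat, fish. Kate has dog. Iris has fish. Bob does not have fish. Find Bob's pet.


From clues:
  Iris → fish
  Kate → dog
By elimination, Bob gets the remaining.

cat


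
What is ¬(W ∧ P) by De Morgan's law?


De Morgan's law: ¬(P ∧ Q) ≡ ¬P ∨ ¬Q
¬(W ∧ P) = ¬W ∨ ¬P

¬W ∨ ¬P


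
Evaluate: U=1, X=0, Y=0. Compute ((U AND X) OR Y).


U AND X = 1&0 = 0
0 OR 0 = 0

0


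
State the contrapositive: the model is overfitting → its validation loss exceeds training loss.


Original: If the model is overfitting, then its validation loss exceeds training loss
Contrapositive: If ¬Q, then ¬P
Negate Q: not (its validation loss exceeds training loss)
Negate P: not (the model is overfitting)

If not (its validation loss exceeds training loss), then not (the model is overfitting).


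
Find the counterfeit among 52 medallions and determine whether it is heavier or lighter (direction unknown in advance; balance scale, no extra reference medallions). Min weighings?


Let n = 52. 104 possibilities (n medallions × lighter/heavier); each weighing has 3 outcomes.
Bound for k weighings: say the first weighing puts j medallions on each pan. If it tips, the 2j weighed medallions remain suspects (each with a known direction) and k-1 weighings give 3^(k-1) outcomes; 3^(k-1) is odd, so 2j ≤ 3^(k-1) - 1. If it balances, the n - 2j unweighed medallions remain with direction unknown: 2(n - 2j) ≤ 3^(k-1) - 1 by the same parity argument. Adding, n ≤ (3^(k-1) - 1) + (3^(k-1) - 1)/2 = (3^k - 3)/2, and the classical three-group strategy achieves this (3 medallions in 2 weighings, 12 in 3, 39 in 4, 120 in 5).
So we need the smallest k with (3^k - 3)/2 ≥ 52.
k = 4: (3^4 - 3)/2 = 39 < 52 ✗
k = 5: (3^5 - 3)/2 = 120 ≥ 52 ✓

5


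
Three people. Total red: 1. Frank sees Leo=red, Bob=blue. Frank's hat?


Total red = 1, seen red = 1
Own red = 1 - 1 = 0
Frank's hat is blue.

blue


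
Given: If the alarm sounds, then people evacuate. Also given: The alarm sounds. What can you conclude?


Modus ponens: P → Q, P ⊢ Q
P: the alarm sounds
Q: people evacuate
We have P → Q and P is true.
By modus ponens, Q must be true.

People evacuate


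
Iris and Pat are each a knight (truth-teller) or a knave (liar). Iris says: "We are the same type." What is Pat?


Iris says: "We are the same type."
Case 1: Iris is a Knight (truth-teller)
  Statement is true → they ARE the same → Pat is also a Knight
Case 2: Iris is a Knave (liar)
  Statement is false → they are NOT the same → Pat is a Knight
In both cases, Pat is a Knight.

Knight


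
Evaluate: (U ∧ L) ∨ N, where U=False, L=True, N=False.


U = False, L = True, N = False
Expression: (U ∧ L) ∨ N
Step 1: U ∧ L = False AND True = False
Step 2: (False) ∨ N = False OR False = False

False


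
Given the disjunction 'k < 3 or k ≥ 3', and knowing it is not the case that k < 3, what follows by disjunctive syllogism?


Disjunctive syllogism: P ∨ Q, ¬P ⊢ Q
Disjunction: k < 3 ∨ k ≥ 3
We know it is not the case that k < 3.
By disjunctive syllogism, the other disjunct must be true.

k ≥ 3


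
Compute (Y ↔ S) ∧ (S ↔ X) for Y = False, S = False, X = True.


Y = False, S = False, X = True
Step 1: Y ↔ S is true when Y and S have the same value. Result: True
Step 2: S ↔ X is true when S and X have the same value. Result: False
Step 3: True ∧ False = False

False


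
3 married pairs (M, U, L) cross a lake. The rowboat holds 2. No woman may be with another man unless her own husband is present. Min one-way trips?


Label couples M, U, L (H = husband, W = wife).
Counting alone: 6 people, the rowboat carries 2 and someone must bring it back, so each round trip nets at most +1 on the far side until the last crossing → at least 9 trips. The jealousy constraint makes 9 impossible; the shortest valid schedule has 11:
1. WM+WU →  (far: WM,WU; near: HM,HU,HL,WL)
2. WM ←       (far: WU; near: HM,HU,HL,WM,WL)
3. WM+WL →  (far: WM,WU,WL; near: HM,HU,HL)
4. WM ←       (far: WU,WL; near: HM,HU,HL,WM)
5. HU+HL →  (far: HU,WU,HL,WL; near: HM,WM)
6. HU+WU ←  (far: HL,WL; near: HM,WM,HU,WU)
7. HM+HU →  (far: HM,HU,HL,WL; near: WM,WU)
8. WL ←       (far: HM,HU,HL; near: WM,WU,WL)
9. WM+WU →  (far: HM,WM,HU,WU,HL; near: WL)
10. HL ←      (far: HM,WM,HU,WU; near: HL,WL)
11. HL+WL → (far: all six; near: empty)
In every state each wife is either with her husband or with no other man.
Minimum trips = 11

11


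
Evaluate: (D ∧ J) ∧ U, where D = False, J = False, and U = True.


D = False, J = False, U = True
Step 1: D ∧ J = False AND False = False
Step 2: False ∧ U = False AND True = False
AND is true only when ALL operands are true.

False


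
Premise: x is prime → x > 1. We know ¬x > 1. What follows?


Modus tollens: P → Q, ¬Q ⊢ ¬P
P: x is prime
Q: x > 1
We have P → Q and Q is false.
By modus tollens, P must be false.

It is not the case that x is prime


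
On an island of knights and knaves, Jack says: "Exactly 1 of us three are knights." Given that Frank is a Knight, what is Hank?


Jack claims exactly 1 knights among Jack, Frank, Hank.
Given: Frank is a Knight.

Case 1: Jack is a Knight (tells truth)
  Then exactly 1 of the three are knights.
  Counting Jack, Frank: 2 knight(s) so far. Need -1 more → impossible.
Case 2: Jack is a Knave (lies)
  Then the count is NOT 1.
  If Hank = Knave, count = 1 = 1 → claim would be true, contradicts lie.
  If Hank = Knight, count = 2 ≠ 1 → lie confirmed ✓

Hank is a Knight.

Knight


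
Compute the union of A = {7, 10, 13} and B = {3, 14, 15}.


A = {7, 10, 13}
B = {3, 14, 15}
Operation: union
All elements combined: 3, 7, 10, 13, 14, 15

{3, 7, 10, 13, 14, 15}


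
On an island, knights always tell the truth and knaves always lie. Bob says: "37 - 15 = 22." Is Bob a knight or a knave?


Statement: "37 - 15 = 22."
Actual: 37 - 15 = 22
Claimed: 22
Statement is TRUE → Bob tells the truth → Knight

Knight


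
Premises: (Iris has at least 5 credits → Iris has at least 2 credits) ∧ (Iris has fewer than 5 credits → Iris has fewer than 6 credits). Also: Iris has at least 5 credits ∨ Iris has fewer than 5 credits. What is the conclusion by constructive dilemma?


Constructive dilemma: (P → Q) ∧ (R → S), P ∨ R ⊢ Q ∨ S
Premise 1: Iris has at least 5 credits → Iris has at least 2 credits
Premise 2: Iris has fewer than 5 credits → Iris has fewer than 6 credits
Premise 3: Iris has at least 5 credits ∨ Iris has fewer than 5 credits
Case 1: Assuming Iris has at least 5 credits, then by Premise 1, Iris has at least 2 credits.
Case 2: Assuming Iris has fewer than 5 credits, then by Premise 2, Iris has fewer than 6 credits.
Since one of Iris has at least 5 credits or Iris has fewer than 5 credits must hold, we get Iris has at least 2 credits or Iris has fewer than 6 credits.

Iris has at least 2 credits or Iris has fewer than 6 credits.


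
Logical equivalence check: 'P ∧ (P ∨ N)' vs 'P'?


Expression 1: P ∧ (P ∨ N)
Expression 2: P
Truth table (P N | Expr1 Expr2):
  T T |   T     T
  T F |   T     T
  F T |   F     F
  F F |   F     F
All 4 rows agree, so the expressions are logically equivalent.

Yes


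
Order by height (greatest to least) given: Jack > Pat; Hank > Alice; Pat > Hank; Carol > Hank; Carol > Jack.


Constraints: Jack > Pat; Hank > Alice; Pat > Hank; Carol > Hank; Carol > Jack
Method: at each step, the next-highest is the one remaining person who never appears on the smaller side of a constraint between remaining people.
  Step 1: remaining {Carol, Pat, Jack, Alice, Hank}; on the smaller side: {Pat, Jack, Alice, Hank} → Carol is next (Carol > Hank; Carol > Jack).
  Step 2: remaining {Pat, Jack, Alice, Hank}; on the smaller side: {Pat, Alice, Hank} → Jack is next (Jack > Pat).
  Step 3: remaining {Pat, Alice, Hank}; on the smaller side: {Alice, Hank} → Pat is next (Pat > Hank).
  Step 4: remaining {Alice, Hank}; on the smaller side: {Alice} → Hank is next (Hank > Alice).
  Step 5: only Alice remains → lowest.
Final ranking (highest to lowest):

Carol > Jack > Pat > Hank > Alice


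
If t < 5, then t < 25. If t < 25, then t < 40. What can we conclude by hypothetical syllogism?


Hypothetical syllogism: P → Q, Q → R ⊢ P → R
Premise 1: t < 5 → t < 25
Premise 2: t < 25 → t < 40
Chain the implications: the middle term (t < 25) links the two.
Conclusion: If t < 5, then t < 40.

If t < 5, then t < 40.


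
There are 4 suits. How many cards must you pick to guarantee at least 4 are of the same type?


Pigeonhole: to guarantee k in one of n categories, need (k-1)×n + 1.
k = 4, n = 4
Minimum = (4-1) × 4 + 1 = 3 × 4 + 1

13


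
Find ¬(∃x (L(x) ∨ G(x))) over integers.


Original: ∃x (L(x) ∨ G(x))
Rule: ¬∀→∃, ¬∃→∀, negate predicate.
Negation: ∀x (¬L(x) ∧ ¬G(x))

∀x (¬L(x) ∧ ¬G(x))


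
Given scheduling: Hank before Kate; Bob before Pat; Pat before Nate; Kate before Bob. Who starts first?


Constraints: Hank before Kate; Bob before Pat; Pat before Nate; Kate before Bob
The first task can have nothing scheduled before it, so it must never appear on the right of a 'before'.
Tasks appearing after some 'before': Kate, Pat, Nate, Bob.
The only task not in that list is Hank → it is first.

Hank


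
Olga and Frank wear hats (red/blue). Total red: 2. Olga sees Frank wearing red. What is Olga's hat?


Total red = 2, Frank = red
Red accounted for: 1
Remaining for Olga: 1
Olga's hat is red.

red


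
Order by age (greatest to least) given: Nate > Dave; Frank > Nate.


Constraints: Nate > Dave; Frank > Nate
Method: at each step, the next-highest is the one remaining person who never appears on the smaller side of a constraint between remaining people.
  Step 1: remaining {Frank, Dave, Nate}; on the smaller side: {Dave, Nate} → Frank is next (Frank > Nate).
  Step 2: remaining {Dave, Nate}; on the smaller side: {Dave} → Nate is next (Nate > Dave).
  Step 3: only Dave remains → lowest.
Final ranking (highest to lowest):

Frank > Nate > Dave


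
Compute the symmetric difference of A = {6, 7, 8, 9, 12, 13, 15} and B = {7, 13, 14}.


A = {6, 7, 8, 9, 12, 13, 15}
B = {7, 13, 14}
Operation: symmetric difference
In A only: [6, 8, 9, 12, 15], in B only: [14]

{6, 8, 9, 12, 14, 15}


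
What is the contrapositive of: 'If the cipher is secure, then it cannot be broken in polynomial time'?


Original: If the cipher is secure, then it cannot be broken in polynomial time
Contrapositive: If ¬Q, then ¬P
Negate Q: not (it cannot be broken in polynomial time)
Negate P: not (the cipher is secure)

If not (it cannot be broken in polynomial time), then not (the cipher is secure).


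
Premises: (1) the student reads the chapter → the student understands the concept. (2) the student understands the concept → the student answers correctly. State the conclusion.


Hypothetical syllogism: P → Q, Q → R ⊢ P → R
Premise 1: the student reads the chapter → the student understands the concept
Premise 2: the student understands the concept → the student answers correctly
Chain the implications: the middle term (the student understands the concept) links the two.
Conclusion: If the student reads the chapter, then the student answers correctly.

If the student reads the chapter, then the student answers correctly.


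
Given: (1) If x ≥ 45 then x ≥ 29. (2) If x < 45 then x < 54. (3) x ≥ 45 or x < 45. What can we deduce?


Constructive dilemma: (P → Q) ∧ (R → S), P ∨ R ⊢ Q ∨ S
Premise 1: x ≥ 45 → x ≥ 29
Premise 2: x < 45 → x < 54
Premise 3: x ≥ 45 ∨ x < 45
Case 1: Assuming x ≥ 45, then by Premise 1, x ≥ 29.
Case 2: Assuming x < 45, then by Premise 2, x < 54.
Since one of x ≥ 45 or x < 45 must hold, we get x ≥ 29 or x < 54.

x ≥ 29 or x < 54.


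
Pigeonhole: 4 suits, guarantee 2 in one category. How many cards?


Pigeonhole: to guarantee k in one of n categories, need (k-1)×n + 1.
k = 2, n = 4
Minimum = (2-1) × 4 + 1 = 1 × 4 + 1

5


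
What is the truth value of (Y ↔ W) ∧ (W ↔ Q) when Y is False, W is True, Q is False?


Y = False, W = True, Q = False
Step 1: Y ↔ W is true when Y and W have the same value. Result: False
Step 2: W ↔ Q is true when W and Q have the same value. Result: False
Step 3: False ∧ False = False

False


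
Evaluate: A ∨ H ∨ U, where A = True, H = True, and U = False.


A = True, H = True, U = False
Step 1: A ∨ H = True OR True = True
Step 2: True ∨ U = True OR False = True
OR is true when at least one operand is true.

True


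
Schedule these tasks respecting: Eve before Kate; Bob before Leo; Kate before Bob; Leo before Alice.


Constraints: Eve before Kate; Bob before Leo; Kate before Bob; Leo before Alice
Method: repeatedly schedule the remaining task that has no remaining task required before it.
  Step 1: remaining {Leo, Eve, Bob, Alice, Kate}; every task except Eve still has a predecessor pending → schedule Eve.
  Step 2: remaining {Leo, Bob, Alice, Kate}; every task except Kate still has a predecessor pending → schedule Kate.
  Step 3: remaining {Leo, Bob, Alice}; every task except Bob still has a predecessor pending → schedule Bob.
  Step 4: remaining {Leo, Alice}; every task except Leo still has a predecessor pending → schedule Leo.
  Step 5: only Alice remains → schedule Alice.
Resulting order:

Eve → Kate → Bob → Leo → Alice


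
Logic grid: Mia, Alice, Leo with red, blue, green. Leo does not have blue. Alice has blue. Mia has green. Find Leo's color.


From clues:
  Mia → green
  Alice → blue
By elimination, Leo gets the remaining.

red


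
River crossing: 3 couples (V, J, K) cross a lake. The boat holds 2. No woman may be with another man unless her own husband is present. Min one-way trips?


Label couples V, J, K (H = husband, W = wife).
Counting alone: 6 people, the boat carries 2 and someone must bring it back, so each round trip nets at most +1 on the far side until the last crossing → at least 9 trips. The jealousy constraint makes 9 impossible; the shortest valid schedule has 11:
1. WV+WJ →  (far: WV,WJ; near: HV,HJ,HK,WK)
2. WV ←       (far: WJ; near: HV,HJ,HK,WV,WK)
3. WV+WK →  (far: WV,WJ,WK; near: HV,HJ,HK)
4. WV ←       (far: WJ,WK; near: HV,HJ,HK,WV)
5. HJ+HK →  (far: HJ,WJ,HK,WK; near: HV,WV)
6. HJ+WJ ←  (far: HK,WK; near: HV,WV,HJ,WJ)
7. HV+HJ →  (far: HV,HJ,HK,WK; near: WV,WJ)
8. WK ←       (far: HV,HJ,HK; near: WV,WJ,WK)
9. WV+WJ →  (far: HV,WV,HJ,WJ,HK; near: WK)
10. HK ←      (far: HV,WV,HJ,WJ; near: HK,WK)
11. HK+WK → (far: all six; near: empty)
In every state each wife is either with her husband or with no other man.
Minimum trips = 11

11


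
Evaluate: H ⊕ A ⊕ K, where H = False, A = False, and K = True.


H = False, A = False, K = True
Step 1: H ⊕ A = False XOR False = False
Step 2: False ⊕ K = False XOR True = True
XOR is true when an odd number of operands are true.

True


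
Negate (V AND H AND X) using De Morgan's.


De Morgan's law: ¬(P ∧ Q ∧ R) ≡ ¬P ∨ ¬Q ∨ ¬R
¬(V ∧ H ∧ X) = ¬V ∨ ¬H ∨ ¬X

¬V ∨ ¬H ∨ ¬X


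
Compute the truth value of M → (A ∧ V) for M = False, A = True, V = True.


M = False, A = True, V = True
Step 1: A ∧ V = True AND True = True
Step 2: M → (True): false only when M=True and consequent=False.
Result: True

True


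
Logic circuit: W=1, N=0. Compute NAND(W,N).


W AND N = 0
NOT(0) = 1

1


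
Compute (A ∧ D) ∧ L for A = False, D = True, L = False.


A = False, D = True, L = False
Step 1: A ∧ D = False AND True = False
Step 2: False ∧ L = False AND False = False
AND is true only when ALL operands are true.

False


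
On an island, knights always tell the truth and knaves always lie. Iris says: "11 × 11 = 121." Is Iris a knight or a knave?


Statement: "11 × 11 = 121."
Actual: 11 × 11 = 121
Claimed: 121
Statement is TRUE → Iris tells the truth → Knight

Knight


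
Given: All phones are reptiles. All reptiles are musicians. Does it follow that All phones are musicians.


Premise 1: All phones are reptiles.
Premise 2: All reptiles are musicians.
Conclusion: All phones are musicians.
Barbara syllogism (AAA-1): All A are B, All B are C → All A are C.
Middle term (reptiles) distributed in premise 2.

Valid


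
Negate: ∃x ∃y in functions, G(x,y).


Original: ∃x ∃y G(x,y)
Rule: ¬∀→∃, ¬∃→∀, negate predicate.
Negation: ∀x ∀y ¬G(x,y)

∀x ∀y ¬G(x,y)


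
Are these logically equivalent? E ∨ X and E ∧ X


Expression 1: E ∨ X
Expression 2: E ∧ X
Truth table (E X | Expr1 Expr2):
  T T |   T     T
  T F |   T     F   ← differ
  F T |   T     F   ← differ
  F F |   F     F
Counterexample: E=T, X=F gives Expr1 = T but Expr2 = F, so the expressions are NOT logically equivalent.

No


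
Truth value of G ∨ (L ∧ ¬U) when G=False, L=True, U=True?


G = False, L = True, U = True
Expression: G ∨ (L ∧ ¬U)
Step 1: ¬U = NOT True = False
Step 2: L ∧ ¬U = True AND False = False
Step 3: G ∨ (False) = False OR False = False

False


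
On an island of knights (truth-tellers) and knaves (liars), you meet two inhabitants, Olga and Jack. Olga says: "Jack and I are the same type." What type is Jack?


Olga says: "Jack and I are the same type."
Case 1: Olga is a Knight (truth-teller)
  Statement is true → they ARE the same → Jack is also a Knight
Case 2: Olga is a Knave (liar)
  Statement is false → they are NOT the same → Jack is a Knight
In both cases, Jack is a Knight.

Knight


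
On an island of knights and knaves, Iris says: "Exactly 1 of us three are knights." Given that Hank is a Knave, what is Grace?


Iris claims exactly 1 knights among Iris, Hank, Grace.
Given: Hank is a Knave.

Case 1: Iris is a Knight (tells truth)
  Then exactly 1 of the three are knights.
  Counting Iris, Hank: 1 knight(s) so far. Need 0 more → Grace = Knave.
Case 2: Iris is a Knave (lies)
  Then the count is NOT 1.
  If Grace = Knight, count = 1 = 1 → claim would be true, contradicts lie.
  If Grace = Knave, count = 0 ≠ 1 → lie confirmed ✓

Grace is a Knave.

Knave


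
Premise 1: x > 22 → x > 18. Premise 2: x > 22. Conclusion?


Modus ponens: P → Q, P ⊢ Q
P: x > 22
Q: x > 18
We have P → Q and P is true.
By modus ponens, Q must be true.

x > 18


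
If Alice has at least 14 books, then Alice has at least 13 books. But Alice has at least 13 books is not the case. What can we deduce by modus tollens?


Modus tollens: P → Q, ¬Q ⊢ ¬P
P: Alice has at least 14 books
Q: Alice has at least 13 books
We have P → Q and Q is false.
By modus tollens, P must be false.

It is not the case that Alice has at least 14 books


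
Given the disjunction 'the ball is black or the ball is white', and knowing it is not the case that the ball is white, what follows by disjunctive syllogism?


Disjunctive syllogism: P ∨ Q, ¬P ⊢ Q
Disjunction: the ball is black ∨ the ball is white
We know it is not the case that the ball is white.
By disjunctive syllogism, the other disjunct must be true.

The ball is black


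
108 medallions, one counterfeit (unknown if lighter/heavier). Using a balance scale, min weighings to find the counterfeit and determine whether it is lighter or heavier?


Let n = 108. 216 possibilities (n medallions × lighter/heavier); each weighing has 3 outcomes.
Bound for k weighings: say the first weighing puts j medallions on each pan. If it tips, the 2j weighed medallions remain suspects (each with a known direction) and k-1 weighings give 3^(k-1) outcomes; 3^(k-1) is odd, so 2j ≤ 3^(k-1) - 1. If it balances, the n - 2j unweighed medallions remain with direction unknown: 2(n - 2j) ≤ 3^(k-1) - 1 by the same parity argument. Adding, n ≤ (3^(k-1) - 1) + (3^(k-1) - 1)/2 = (3^k - 3)/2, and the classical three-group strategy achieves this (3 medallions in 2 weighings, 12 in 3, 39 in 4, 120 in 5).
So we need the smallest k with (3^k - 3)/2 ≥ 108.
k = 4: (3^4 - 3)/2 = 39 < 108 ✗
k = 5: (3^5 - 3)/2 = 120 ≥ 108 ✓

5


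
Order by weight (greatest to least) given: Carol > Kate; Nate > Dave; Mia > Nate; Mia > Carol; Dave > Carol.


Constraints: Carol > Kate; Nate > Dave; Mia > Nate; Mia > Carol; Dave > Carol
Method: at each step, the next-highest is the one remaining person who never appears on the smaller side of a constraint between remaining people.
  Step 1: remaining {Dave, Nate, Kate, Carol, Mia}; on the smaller side: {Dave, Nate, Kate, Carol} → Mia is next (Mia > Nate; Mia > Carol).
  Step 2: remaining {Dave, Nate, Kate, Carol}; on the smaller side: {Dave, Kate, Carol} → Nate is next (Nate > Dave).
  Step 3: remaining {Dave, Kate, Carol}; on the smaller side: {Kate, Carol} → Dave is next (Dave > Carol).
  Step 4: remaining {Kate, Carol}; on the smaller side: {Kate} → Carol is next (Carol > Kate).
  Step 5: only Kate remains → lowest.
Final ranking (highest to lowest):

Mia > Nate > Dave > Carol > Kate


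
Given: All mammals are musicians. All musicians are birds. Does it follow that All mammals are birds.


Premise 1: All mammals are musicians.
Premise 2: All musicians are birds.
Conclusion: All mammals are birds.
Barbara syllogism (AAA-1): All A are B, All B are C → All A are C.
Middle term (musicians) distributed in premise 2.

Valid


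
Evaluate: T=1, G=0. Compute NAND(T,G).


T AND G = 0
NOT(0) = 1

1


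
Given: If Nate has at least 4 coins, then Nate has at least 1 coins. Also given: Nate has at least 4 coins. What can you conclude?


Modus ponens: P → Q, P ⊢ Q
P: Nate has at least 4 coins
Q: Nate has at least 1 coins
We have P → Q and P is true.
By modus ponens, Q must be true.

Nate has at least 1 coins


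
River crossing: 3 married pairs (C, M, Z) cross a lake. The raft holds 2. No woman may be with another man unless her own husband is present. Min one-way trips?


Label couples C, M, Z (H = husband, W = wife).
Counting alone: 6 people, the raft carries 2 and someone must bring it back, so each round trip nets at most +1 on the far side until the last crossing → at least 9 trips. The jealousy constraint makes 9 impossible; the shortest valid schedule has 11:
1. WC+WM →  (far: WC,WM; near: HC,HM,HZ,WZ)
2. WC ←       (far: WM; near: HC,HM,HZ,WC,WZ)
3. WC+WZ →  (far: WC,WM,WZ; near: HC,HM,HZ)
4. WC ←       (far: WM,WZ; near: HC,HM,HZ,WC)
5. HM+HZ →  (far: HM,WM,HZ,WZ; near: HC,WC)
6. HM+WM ←  (far: HZ,WZ; near: HC,WC,HM,WM)
7. HC+HM →  (far: HC,HM,HZ,WZ; near: WC,WM)
8. WZ ←       (far: HC,HM,HZ; near: WC,WM,WZ)
9. WC+WM →  (far: HC,WC,HM,WM,HZ; near: WZ)
10. HZ ←      (far: HC,WC,HM,WM; near: HZ,WZ)
11. HZ+WZ → (far: all six; near: empty)
In every state each wife is either with her husband or with no other man.
Minimum trips = 11

11


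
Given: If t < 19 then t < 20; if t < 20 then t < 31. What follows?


Hypothetical syllogism: P → Q, Q → R ⊢ P → R
Premise 1: t < 19 → t < 20
Premise 2: t < 20 → t < 31
Chain the implications: the middle term (t < 20) links the two.
Conclusion: If t < 19, then t < 31.

If t < 19, then t < 31.


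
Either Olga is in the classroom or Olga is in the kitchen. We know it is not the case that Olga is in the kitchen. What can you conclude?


Disjunctive syllogism: P ∨ Q, ¬P ⊢ Q
Disjunction: Olga is in the classroom ∨ Olga is in the kitchen
We know it is not the case that Olga is in the kitchen.
By disjunctive syllogism, the other disjunct must be true.

Olga is in the classroom


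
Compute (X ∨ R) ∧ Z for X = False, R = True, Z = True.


X = False, R = True, Z = True
Step 1: X ∨ R = False OR True = True
Step 2: True ∧ Z = True AND True = True
OR is true when at least one operand is true; AND requires both.

True


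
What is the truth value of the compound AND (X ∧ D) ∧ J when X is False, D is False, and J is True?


X = False, D = False, J = True
Step 1: X ∧ D = False AND False = False
Step 2: False ∧ J = False AND True = False
AND is true only when ALL operands are true.

False


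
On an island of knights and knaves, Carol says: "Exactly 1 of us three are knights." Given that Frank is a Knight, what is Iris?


Carol claims exactly 1 knights among Carol, Frank, Iris.
Given: Frank is a Knight.

Case 1: Carol is a Knight (tells truth)
  Then exactly 1 of the three are knights.
  Counting Carol, Frank: 2 knight(s) so far. Need -1 more → impossible.
Case 2: Carol is a Knave (lies)
  Then the count is NOT 1.
  If Iris = Knave, count = 1 = 1 → claim would be true, contradicts lie.
  If Iris = Knight, count = 2 ≠ 1 → lie confirmed ✓

Iris is a Knight.

Knight


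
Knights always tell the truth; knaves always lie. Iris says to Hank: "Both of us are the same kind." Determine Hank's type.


Iris says: "Both of us are the same kind."
Case 1: Iris is a Knight (truth-teller)
  Statement is true → they ARE the same → Hank is also a Knight
Case 2: Iris is a Knave (liar)
  Statement is false → they are NOT the same → Hank is a Knight
In both cases, Hank is a Knight.

Knight


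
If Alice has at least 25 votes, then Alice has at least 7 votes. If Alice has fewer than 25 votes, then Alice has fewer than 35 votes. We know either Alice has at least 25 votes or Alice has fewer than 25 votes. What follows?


Constructive dilemma: (P → Q) ∧ (R → S), P ∨ R ⊢ Q ∨ S
Premise 1: Alice has at least 25 votes → Alice has at least 7 votes
Premise 2: Alice has fewer than 25 votes → Alice has fewer than 35 votes
Premise 3: Alice has at least 25 votes ∨ Alice has fewer than 25 votes
Case 1: Assuming Alice has at least 25 votes, then by Premise 1, Alice has at least 7 votes.
Case 2: Assuming Alice has fewer than 25 votes, then by Premise 2, Alice has fewer than 35 votes.
Since one of Alice has at least 25 votes or Alice has fewer than 25 votes must hold, we get Alice has at least 7 votes or Alice has fewer than 35 votes.

Alice has at least 7 votes or Alice has fewer than 35 votes.


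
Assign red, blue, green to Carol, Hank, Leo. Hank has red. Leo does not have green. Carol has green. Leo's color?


From clues:
  Hank → red
  Carol → green
By elimination, Leo gets the remaining.

blue


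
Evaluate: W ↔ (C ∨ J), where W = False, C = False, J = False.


W = False, C = False, J = False
Step 1: C ∨ J = False OR False = False
Step 2: W ↔ (False): true when both sides have same truth value.
Result: False ↔ False = True

True


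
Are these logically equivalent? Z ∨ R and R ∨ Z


Expression 1: Z ∨ R
Expression 2: R ∨ Z
Truth table (Z R | Expr1 Expr2):
  T T |   T     T
  T F |   T     T
  F T |   T     T
  F F |   F     F
All 4 rows agree, so the expressions are logically equivalent.

Yes


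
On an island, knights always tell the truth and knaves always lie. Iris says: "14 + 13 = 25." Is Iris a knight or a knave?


Statement: "14 + 13 = 25."
Actual: 14 + 13 = 27
Claimed: 25
Statement is FALSE → Iris lies → Knave

Knave


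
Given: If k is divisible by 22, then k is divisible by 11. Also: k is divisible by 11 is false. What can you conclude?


Modus tollens: P → Q, ¬Q ⊢ ¬P
P: k is divisible by 22
Q: k is divisible by 11
We have P → Q and Q is false.
By modus tollens, P must be false.

It is not the case that k is divisible by 22


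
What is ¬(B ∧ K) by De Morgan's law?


De Morgan's law: ¬(P ∧ Q) ≡ ¬P ∨ ¬Q
¬(B ∧ K) = ¬B ∨ ¬K

¬B ∨ ¬K


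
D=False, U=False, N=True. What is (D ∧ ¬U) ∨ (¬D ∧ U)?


D = False, U = False, N = True
Expression: (D ∧ ¬U) ∨ (¬D ∧ U)
Step 1: ¬U = NOT False = True
Step 2: D ∧ ¬U = False AND True = False
Step 3: ¬D = NOT False = True
Step 4: ¬D ∧ U = True AND False = False
Step 5: (False) ∨ (False) = False OR False = False

False


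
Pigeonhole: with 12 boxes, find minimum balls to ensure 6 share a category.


Pigeonhole: to guarantee k in one of n categories, need (k-1)×n + 1.
k = 6, n = 12
Minimum = (6-1) × 12 + 1 = 5 × 12 + 1

61


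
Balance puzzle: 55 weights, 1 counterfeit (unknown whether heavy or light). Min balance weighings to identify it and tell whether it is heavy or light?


Let n = 55. 110 possibilities (n weights × lighter/heavier); each weighing has 3 outcomes.
Bound for k weighings: say the first weighing puts j weights on each pan. If it tips, the 2j weighed weights remain suspects (each with a known direction) and k-1 weighings give 3^(k-1) outcomes; 3^(k-1) is odd, so 2j ≤ 3^(k-1) - 1. If it balances, the n - 2j unweighed weights remain with direction unknown: 2(n - 2j) ≤ 3^(k-1) - 1 by the same parity argument. Adding, n ≤ (3^(k-1) - 1) + (3^(k-1) - 1)/2 = (3^k - 3)/2, and the classical three-group strategy achieves this (3 weights in 2 weighings, 12 in 3, 39 in 4, 120 in 5).
So we need the smallest k with (3^k - 3)/2 ≥ 55.
k = 4: (3^4 - 3)/2 = 39 < 55 ✗
k = 5: (3^5 - 3)/2 = 120 ≥ 55 ✓

5
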